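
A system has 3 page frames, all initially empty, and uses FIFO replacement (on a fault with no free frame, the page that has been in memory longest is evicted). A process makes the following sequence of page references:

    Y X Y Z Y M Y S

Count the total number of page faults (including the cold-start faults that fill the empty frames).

Y -> miss, frames (Y)
X -> miss, frames (Y X)
Y -> hit
Z -> miss, frames (Y X Z)
Y -> hit
M -> miss, evict Y, frames (X Z M)
Y -> miss, evict X, frames (Z M Y)
S -> miss, evict Z, frames (M Y S)
Page faults: 6.

6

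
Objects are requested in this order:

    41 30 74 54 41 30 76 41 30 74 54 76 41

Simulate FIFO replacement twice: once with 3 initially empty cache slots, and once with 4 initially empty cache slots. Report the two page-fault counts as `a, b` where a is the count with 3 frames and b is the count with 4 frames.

10, 11

3 frames: F F F F F F F . . F F . F → 10 faults.
4 frames: F F F F . . F F F F F F F → 11 faults.
11 > 10: adding a frame increased faults — Belady's anomaly.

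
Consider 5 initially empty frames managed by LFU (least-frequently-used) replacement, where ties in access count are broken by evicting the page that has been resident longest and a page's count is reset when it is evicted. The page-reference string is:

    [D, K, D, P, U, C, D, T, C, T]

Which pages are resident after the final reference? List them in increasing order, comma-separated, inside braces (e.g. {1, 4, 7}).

{C, D, P, T, U}

D: miss, frames {D}
K: miss, frames {D,K}
D: hit
P: miss, frames {D,K,P}
U: miss, frames {D,K,P,U}
C: miss, frames {D,K,P,U,C}
D: hit
T: miss, evict K, frames {D,P,U,C,T}
C: hit
T: hit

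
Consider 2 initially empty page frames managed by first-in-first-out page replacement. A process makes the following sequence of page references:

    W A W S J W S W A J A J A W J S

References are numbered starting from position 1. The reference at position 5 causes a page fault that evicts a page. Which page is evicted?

A

pos 1: W → fault, frames [W]
pos 2: A → fault, frames [W, A]
pos 3: W → hit
pos 4: S → fault, evict W, frames [A, S]
pos 5: J → fault, evict A, frames [S, J]
At position 5, page A is evicted.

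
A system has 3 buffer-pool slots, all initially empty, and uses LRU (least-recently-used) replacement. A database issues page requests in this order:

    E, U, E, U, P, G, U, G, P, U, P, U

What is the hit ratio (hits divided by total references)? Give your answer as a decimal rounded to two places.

E: miss, frames [E]
U: miss, frames [E, U]
E: hit
U: hit
P: miss, frames [E, U, P]
G: miss, evict E, frames [U, P, G]
U: hit
G: hit
P: hit
U: hit
P: hit
U: hit
Hits: 8 of 12 references → 8/12 = 0.6667.

0.67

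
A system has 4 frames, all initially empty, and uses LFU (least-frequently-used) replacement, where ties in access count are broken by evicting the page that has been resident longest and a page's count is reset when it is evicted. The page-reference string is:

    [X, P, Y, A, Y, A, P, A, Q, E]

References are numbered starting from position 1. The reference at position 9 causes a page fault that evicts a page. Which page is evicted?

X

pos 1: X → miss, frames (X)
pos 2: P → miss, frames (X P)
pos 3: Y → miss, frames (X P Y)
pos 4: A → miss, frames (X P Y A)
pos 5: Y → hit
pos 6: A → hit
pos 7: P → hit
pos 8: A → hit
pos 9: Q → miss, evict X, frames (P Y A Q)
At position 9, page X is evicted.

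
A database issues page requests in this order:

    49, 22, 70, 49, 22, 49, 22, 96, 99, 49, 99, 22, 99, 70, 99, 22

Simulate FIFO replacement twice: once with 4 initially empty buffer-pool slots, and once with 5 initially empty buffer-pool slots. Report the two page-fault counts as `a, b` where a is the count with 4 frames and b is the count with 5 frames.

8, 5

4 frames: F F F . . . . F F F . F . F . . → 8 faults.
5 frames: F F F . . . . F F . . . . . . . → 5 faults.
5 < 8: adding a frame reduced faults, as is typical.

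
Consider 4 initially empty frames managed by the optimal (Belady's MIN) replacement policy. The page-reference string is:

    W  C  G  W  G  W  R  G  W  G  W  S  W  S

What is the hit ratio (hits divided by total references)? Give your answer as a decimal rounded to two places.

0.64

W -> fault, frames {W}
C -> fault, frames {W,C}
G -> fault, frames {W,C,G}
W -> hit
G -> hit
W -> hit
R -> fault, frames {W,C,G,R}
G -> hit
W -> hit
G -> hit
W -> hit
S -> fault, evict R, frames {W,C,G,S}
W -> hit
S -> hit
Hits: 9 of 14 references → 9/14 = 0.6429.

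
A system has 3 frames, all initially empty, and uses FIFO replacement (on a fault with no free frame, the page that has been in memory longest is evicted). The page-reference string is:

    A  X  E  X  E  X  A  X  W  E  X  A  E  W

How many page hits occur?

A: miss, frames {A}
X: miss, frames {A,X}
E: miss, frames {A,X,E}
X: hit
E: hit
X: hit
A: hit
X: hit
W: miss, evict A, frames {X,E,W}
E: hit
X: hit
A: miss, evict X, frames {E,W,A}
E: hit
W: hit
Hits: 9.

9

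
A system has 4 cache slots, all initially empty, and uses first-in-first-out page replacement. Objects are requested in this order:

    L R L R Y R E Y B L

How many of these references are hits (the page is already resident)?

4

L → fault, frames {L}
R → fault, frames {L,R}
L → hit
R → hit
Y → fault, frames {L,R,Y}
R → hit
E → fault, frames {L,R,Y,E}
Y → hit
B → fault, evict L, frames {R,Y,E,B}
L → fault, evict R, frames {Y,E,B,L}
Hits: 4.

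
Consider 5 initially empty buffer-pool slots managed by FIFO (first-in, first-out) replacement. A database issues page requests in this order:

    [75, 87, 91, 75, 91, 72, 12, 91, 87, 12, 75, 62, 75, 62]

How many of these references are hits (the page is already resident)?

75: fault, frames [75]
87: fault, frames [75, 87]
91: fault, frames [75, 87, 91]
75: hit
91: hit
72: fault, frames [75, 87, 91, 72]
12: fault, frames [75, 87, 91, 72, 12]
91: hit
87: hit
12: hit
75: hit
62: fault, evict 75, frames [87, 91, 72, 12, 62]
75: fault, evict 87, frames [91, 72, 12, 62, 75]
62: hit
Hits: 7.

7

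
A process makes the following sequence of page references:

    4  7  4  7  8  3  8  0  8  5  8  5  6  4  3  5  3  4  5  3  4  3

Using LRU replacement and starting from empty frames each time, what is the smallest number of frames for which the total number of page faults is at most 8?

6

f=1: 22 faults
f=2: 14 faults
f=3: 10 faults
f=4: 9 faults
f=5: 9 faults
f=6: 8 faults
f=7: 7 faults
Smallest f with faults ≤ 8 is 6.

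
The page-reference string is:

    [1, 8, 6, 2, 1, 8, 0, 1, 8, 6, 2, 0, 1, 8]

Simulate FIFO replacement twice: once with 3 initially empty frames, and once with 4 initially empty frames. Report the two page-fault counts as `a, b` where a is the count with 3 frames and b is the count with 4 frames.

3 frames: F F F F F F F . . F F . F F → 11 faults.
4 frames: F F F F . . F F F F F F F F → 12 faults.
12 > 11: adding a frame increased faults — Belady's anomaly.

11, 12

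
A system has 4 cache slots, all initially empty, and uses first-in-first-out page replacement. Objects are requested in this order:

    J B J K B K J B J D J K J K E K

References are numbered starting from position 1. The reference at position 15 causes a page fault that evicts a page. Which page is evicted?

J

pos 1: J: miss, frames {J}
pos 2: B: miss, frames {J,B}
pos 3: J: hit
pos 4: K: miss, frames {J,B,K}
pos 5: B: hit
pos 6: K: hit
pos 7: J: hit
pos 8: B: hit
pos 9: J: hit
pos 10: D: miss, frames {J,B,K,D}
pos 11: J: hit
pos 12: K: hit
pos 13: J: hit
pos 14: K: hit
pos 15: E: miss, evict J, frames {B,K,D,E}
At position 15, page J is evicted.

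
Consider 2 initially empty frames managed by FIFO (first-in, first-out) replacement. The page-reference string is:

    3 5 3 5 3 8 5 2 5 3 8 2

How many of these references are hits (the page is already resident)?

4

3 -> miss, frames [3]
5 -> miss, frames [3, 5]
3 -> hit
5 -> hit
3 -> hit
8 -> miss, evict 3, frames [5, 8]
5 -> hit
2 -> miss, evict 5, frames [8, 2]
5 -> miss, evict 8, frames [2, 5]
3 -> miss, evict 2, frames [5, 3]
8 -> miss, evict 5, frames [3, 8]
2 -> miss, evict 3, frames [8, 2]
Hits: 4.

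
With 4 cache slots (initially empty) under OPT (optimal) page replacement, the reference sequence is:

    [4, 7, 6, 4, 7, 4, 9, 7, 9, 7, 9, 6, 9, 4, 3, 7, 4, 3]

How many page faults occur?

4 -> fault, frames {4}
7 -> fault, frames {4,7}
6 -> fault, frames {4,7,6}
4 -> hit
7 -> hit
4 -> hit
9 -> fault, frames {4,7,6,9}
7 -> hit
9 -> hit
7 -> hit
9 -> hit
6 -> hit
9 -> hit
4 -> hit
3 -> fault, evict 9, frames {4,7,6,3}
7 -> hit
4 -> hit
3 -> hit
Page faults: 5.

5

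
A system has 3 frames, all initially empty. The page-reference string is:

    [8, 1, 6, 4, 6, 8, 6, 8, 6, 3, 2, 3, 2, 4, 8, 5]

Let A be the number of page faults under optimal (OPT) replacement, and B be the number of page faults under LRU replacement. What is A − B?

Under OPT: F F F F . . . . . F F . . . F F → 8 faults.
Under LRU: F F F F . F . . . F F . . F F F → 10 faults.
A − B = 8 − 10 = -2.

-2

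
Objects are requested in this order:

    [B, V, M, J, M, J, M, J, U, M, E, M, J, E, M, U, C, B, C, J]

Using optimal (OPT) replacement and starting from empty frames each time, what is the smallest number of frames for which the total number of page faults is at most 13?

2

f=1: 20 faults
f=2: 12 faults
f=3: 9 faults
f=4: 8 faults
f=5: 7 faults
f=6: 7 faults
f=7: 7 faults
Smallest f with faults ≤ 13 is 2.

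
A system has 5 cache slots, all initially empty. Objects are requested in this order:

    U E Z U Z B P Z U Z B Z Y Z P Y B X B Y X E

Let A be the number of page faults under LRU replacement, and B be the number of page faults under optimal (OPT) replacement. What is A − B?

1

Under LRU: F F F . . F F . . . . . F . . . . F . . . F → 8 faults.
Under OPT: F F F . . F F . . . . . F . . . . F . . . . → 7 faults.
A − B = 8 − 7 = 1.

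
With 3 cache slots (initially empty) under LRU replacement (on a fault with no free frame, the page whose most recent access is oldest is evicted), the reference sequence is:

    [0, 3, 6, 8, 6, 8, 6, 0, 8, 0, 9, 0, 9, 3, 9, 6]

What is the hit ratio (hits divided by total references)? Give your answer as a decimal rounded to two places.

0 -> fault, frames (0)
3 -> fault, frames (0 3)
6 -> fault, frames (0 3 6)
8 -> fault, evict 0, frames (3 6 8)
6 -> hit
8 -> hit
6 -> hit
0 -> fault, evict 3, frames (8 6 0)
8 -> hit
0 -> hit
9 -> fault, evict 6, frames (8 0 9)
0 -> hit
9 -> hit
3 -> fault, evict 8, frames (0 9 3)
9 -> hit
6 -> fault, evict 0, frames (3 9 6)
Hits: 8 of 16 references → 8/16 = 0.5000.

0.50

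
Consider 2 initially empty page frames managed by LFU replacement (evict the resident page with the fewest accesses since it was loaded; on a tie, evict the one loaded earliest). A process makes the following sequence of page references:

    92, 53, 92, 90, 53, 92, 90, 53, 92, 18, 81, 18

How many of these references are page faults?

92 -> miss, frames {92}
53 -> miss, frames {92,53}
92 -> hit
90 -> miss, evict 53, frames {92,90}
53 -> miss, evict 90, frames {92,53}
92 -> hit
90 -> miss, evict 53, frames {92,90}
53 -> miss, evict 90, frames {92,53}
92 -> hit
18 -> miss, evict 53, frames {92,18}
81 -> miss, evict 18, frames {92,81}
18 -> miss, evict 81, frames {92,18}
Page faults: 9.

9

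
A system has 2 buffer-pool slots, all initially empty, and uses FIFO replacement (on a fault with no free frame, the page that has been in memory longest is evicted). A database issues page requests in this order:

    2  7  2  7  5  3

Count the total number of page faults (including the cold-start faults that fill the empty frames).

4

2 → miss, frames [2]
7 → miss, frames [2, 7]
2 → hit
7 → hit
5 → miss, evict 2, frames [7, 5]
3 → miss, evict 7, frames [5, 3]
Page faults: 4.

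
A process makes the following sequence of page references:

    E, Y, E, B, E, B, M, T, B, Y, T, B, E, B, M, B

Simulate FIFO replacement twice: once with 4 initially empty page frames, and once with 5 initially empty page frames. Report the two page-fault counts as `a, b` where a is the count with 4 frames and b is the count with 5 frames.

6, 5

4 frames: F F . F . . F F . . . . F . . . → 6 faults.
5 frames: F F . F . . F F . . . . . . . . → 5 faults.
5 < 6: adding a frame reduced faults, as is typical.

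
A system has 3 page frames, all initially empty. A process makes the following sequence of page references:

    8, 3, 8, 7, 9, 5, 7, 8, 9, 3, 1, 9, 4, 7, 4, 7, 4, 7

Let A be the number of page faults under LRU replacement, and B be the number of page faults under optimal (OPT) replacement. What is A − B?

Under LRU: F F . F F F . F F F F . F F . . . . → 11 faults.
Under OPT: F F . F F F . . F F F . F . . . . . → 9 faults.
A − B = 11 − 9 = 2.

2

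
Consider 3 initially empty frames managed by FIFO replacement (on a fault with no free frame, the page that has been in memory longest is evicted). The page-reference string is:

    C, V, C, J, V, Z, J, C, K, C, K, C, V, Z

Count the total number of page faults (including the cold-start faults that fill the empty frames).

8

C → miss, frames {C}
V → miss, frames {C,V}
C → hit
J → miss, frames {C,V,J}
V → hit
Z → miss, evict C, frames {V,J,Z}
J → hit
C → miss, evict V, frames {J,Z,C}
K → miss, evict J, frames {Z,C,K}
C → hit
K → hit
C → hit
V → miss, evict Z, frames {C,K,V}
Z → miss, evict C, frames {K,V,Z}
Page faults: 8.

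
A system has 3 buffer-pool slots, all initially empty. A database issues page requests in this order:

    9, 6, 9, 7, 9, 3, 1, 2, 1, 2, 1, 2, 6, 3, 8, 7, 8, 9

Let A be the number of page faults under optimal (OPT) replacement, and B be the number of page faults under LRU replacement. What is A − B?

-1

Under OPT: F F . F . F F F . . . . . F F F . F → 10 faults.
Under LRU: F F . F . F F F . . . . F F F F . F → 11 faults.
A − B = 10 − 11 = -1.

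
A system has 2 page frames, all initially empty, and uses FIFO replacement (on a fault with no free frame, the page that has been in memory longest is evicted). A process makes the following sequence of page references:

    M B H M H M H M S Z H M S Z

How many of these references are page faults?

10

M → miss, frames [M]
B → miss, frames [M, B]
H → miss, evict M, frames [B, H]
M → miss, evict B, frames [H, M]
H → hit
M → hit
H → hit
M → hit
S → miss, evict H, frames [M, S]
Z → miss, evict M, frames [S, Z]
H → miss, evict S, frames [Z, H]
M → miss, evict Z, frames [H, M]
S → miss, evict H, frames [M, S]
Z → miss, evict M, frames [S, Z]
Page faults: 10.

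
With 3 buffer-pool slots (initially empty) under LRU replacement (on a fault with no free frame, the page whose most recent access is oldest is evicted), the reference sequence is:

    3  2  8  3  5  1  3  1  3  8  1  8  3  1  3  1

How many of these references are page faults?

3: fault, frames [3]
2: fault, frames [3, 2]
8: fault, frames [3, 2, 8]
3: hit
5: fault, evict 2, frames [8, 3, 5]
1: fault, evict 8, frames [3, 5, 1]
3: hit
1: hit
3: hit
8: fault, evict 5, frames [1, 3, 8]
1: hit
8: hit
3: hit
1: hit
3: hit
1: hit
Page faults: 6.

6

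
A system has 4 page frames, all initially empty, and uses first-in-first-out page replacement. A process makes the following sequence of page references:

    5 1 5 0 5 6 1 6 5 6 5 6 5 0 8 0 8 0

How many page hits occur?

13

5 -> fault, frames {5}
1 -> fault, frames {5,1}
5 -> hit
0 -> fault, frames {5,1,0}
5 -> hit
6 -> fault, frames {5,1,0,6}
1 -> hit
6 -> hit
5 -> hit
6 -> hit
5 -> hit
6 -> hit
5 -> hit
0 -> hit
8 -> fault, evict 5, frames {1,0,6,8}
0 -> hit
8 -> hit
0 -> hit
Hits: 13.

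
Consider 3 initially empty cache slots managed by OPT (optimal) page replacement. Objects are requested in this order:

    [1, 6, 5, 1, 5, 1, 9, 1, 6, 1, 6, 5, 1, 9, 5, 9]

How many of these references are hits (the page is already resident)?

11

1 → miss, frames (1)
6 → miss, frames (1 6)
5 → miss, frames (1 6 5)
1 → hit
5 → hit
1 → hit
9 → miss, evict 5, frames (1 6 9)
1 → hit
6 → hit
1 → hit
6 → hit
5 → miss, evict 6, frames (1 9 5)
1 → hit
9 → hit
5 → hit
9 → hit
Hits: 11.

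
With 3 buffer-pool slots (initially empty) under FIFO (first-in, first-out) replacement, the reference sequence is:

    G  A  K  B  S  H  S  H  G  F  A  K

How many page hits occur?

G → fault, frames (G)
A → fault, frames (G A)
K → fault, frames (G A K)
B → fault, evict G, frames (A K B)
S → fault, evict A, frames (K B S)
H → fault, evict K, frames (B S H)
S → hit
H → hit
G → fault, evict B, frames (S H G)
F → fault, evict S, frames (H G F)
A → fault, evict H, frames (G F A)
K → fault, evict G, frames (F A K)
Hits: 2.

2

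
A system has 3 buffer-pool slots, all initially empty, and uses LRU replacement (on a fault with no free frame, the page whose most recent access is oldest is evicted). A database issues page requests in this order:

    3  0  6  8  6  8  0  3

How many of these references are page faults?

3: miss, frames {3}
0: miss, frames {3,0}
6: miss, frames {3,0,6}
8: miss, evict 3, frames {0,6,8}
6: hit
8: hit
0: hit
3: miss, evict 6, frames {8,0,3}
Page faults: 5.

5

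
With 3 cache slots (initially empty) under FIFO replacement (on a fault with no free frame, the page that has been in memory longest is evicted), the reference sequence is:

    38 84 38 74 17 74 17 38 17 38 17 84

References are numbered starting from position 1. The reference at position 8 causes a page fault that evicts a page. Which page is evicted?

84

pos 1: 38 → miss, frames (38)
pos 2: 84 → miss, frames (38 84)
pos 3: 38 → hit
pos 4: 74 → miss, frames (38 84 74)
pos 5: 17 → miss, evict 38, frames (84 74 17)
pos 6: 74 → hit
pos 7: 17 → hit
pos 8: 38 → miss, evict 84, frames (74 17 38)
At position 8, page 84 is evicted.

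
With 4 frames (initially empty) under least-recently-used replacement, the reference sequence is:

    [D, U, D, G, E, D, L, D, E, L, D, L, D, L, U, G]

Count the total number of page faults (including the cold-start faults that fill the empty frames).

D: fault, frames [D]
U: fault, frames [D, U]
D: hit
G: fault, frames [U, D, G]
E: fault, frames [U, D, G, E]
D: hit
L: fault, evict U, frames [G, E, D, L]
D: hit
E: hit
L: hit
D: hit
L: hit
D: hit
L: hit
U: fault, evict G, frames [E, D, L, U]
G: fault, evict E, frames [D, L, U, G]
Page faults: 7.

7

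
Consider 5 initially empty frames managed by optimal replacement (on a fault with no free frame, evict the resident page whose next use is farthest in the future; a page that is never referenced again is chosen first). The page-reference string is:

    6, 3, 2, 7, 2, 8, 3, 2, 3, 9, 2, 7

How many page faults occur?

6

6 → fault, frames [6]
3 → fault, frames [6, 3]
2 → fault, frames [6, 3, 2]
7 → fault, frames [6, 3, 2, 7]
2 → hit
8 → fault, frames [6, 3, 2, 7, 8]
3 → hit
2 → hit
3 → hit
9 → fault, evict 8, frames [6, 3, 2, 7, 9]
2 → hit
7 → hit
Page faults: 6.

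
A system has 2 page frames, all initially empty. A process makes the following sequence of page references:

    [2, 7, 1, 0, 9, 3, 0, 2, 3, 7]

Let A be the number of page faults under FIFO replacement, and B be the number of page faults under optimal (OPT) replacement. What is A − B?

Under FIFO: F F F F F F F F F F → 10 faults.
Under OPT: F F F F F F . F . F → 8 faults.
A − B = 10 − 8 = 2.

2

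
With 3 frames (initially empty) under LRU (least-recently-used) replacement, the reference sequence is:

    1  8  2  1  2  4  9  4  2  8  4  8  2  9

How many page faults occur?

1 -> miss, frames (1)
8 -> miss, frames (1 8)
2 -> miss, frames (1 8 2)
1 -> hit
2 -> hit
4 -> miss, evict 8, frames (1 2 4)
9 -> miss, evict 1, frames (2 4 9)
4 -> hit
2 -> hit
8 -> miss, evict 9, frames (4 2 8)
4 -> hit
8 -> hit
2 -> hit
9 -> miss, evict 4, frames (8 2 9)
Page faults: 7.

7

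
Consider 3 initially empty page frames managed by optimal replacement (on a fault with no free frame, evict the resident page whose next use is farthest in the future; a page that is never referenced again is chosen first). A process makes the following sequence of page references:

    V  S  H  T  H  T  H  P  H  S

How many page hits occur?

5

V -> miss, frames {V}
S -> miss, frames {V,S}
H -> miss, frames {V,S,H}
T -> miss, evict V, frames {S,H,T}
H -> hit
T -> hit
H -> hit
P -> miss, evict T, frames {S,H,P}
H -> hit
S -> hit
Hits: 5.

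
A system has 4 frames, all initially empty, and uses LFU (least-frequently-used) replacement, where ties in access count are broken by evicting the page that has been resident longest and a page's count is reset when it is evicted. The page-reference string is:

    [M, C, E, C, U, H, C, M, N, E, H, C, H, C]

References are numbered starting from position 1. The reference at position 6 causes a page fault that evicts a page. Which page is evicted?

pos 1: M → fault, frames (M)
pos 2: C → fault, frames (M C)
pos 3: E → fault, frames (M C E)
pos 4: C → hit
pos 5: U → fault, frames (M C E U)
pos 6: H → fault, evict M, frames (C E U H)
At position 6, page M is evicted.

M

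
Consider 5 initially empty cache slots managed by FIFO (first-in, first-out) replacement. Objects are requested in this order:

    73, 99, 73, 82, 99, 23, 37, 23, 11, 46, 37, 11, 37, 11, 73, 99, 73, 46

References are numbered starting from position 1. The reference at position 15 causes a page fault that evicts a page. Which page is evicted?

82

pos 1: 73 → fault, frames {73}
pos 2: 99 → fault, frames {73,99}
pos 3: 73 → hit
pos 4: 82 → fault, frames {73,99,82}
pos 5: 99 → hit
pos 6: 23 → fault, frames {73,99,82,23}
pos 7: 37 → fault, frames {73,99,82,23,37}
pos 8: 23 → hit
pos 9: 11 → fault, evict 73, frames {99,82,23,37,11}
pos 10: 46 → fault, evict 99, frames {82,23,37,11,46}
pos 11: 37 → hit
pos 12: 11 → hit
pos 13: 37 → hit
pos 14: 11 → hit
pos 15: 73 → fault, evict 82, frames {23,37,11,46,73}
At position 15, page 82 is evicted.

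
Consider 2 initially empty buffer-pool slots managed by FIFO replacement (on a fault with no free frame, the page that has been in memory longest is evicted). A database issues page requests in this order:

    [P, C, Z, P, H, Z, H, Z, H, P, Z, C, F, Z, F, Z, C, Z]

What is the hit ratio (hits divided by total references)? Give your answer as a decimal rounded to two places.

0.39

P → fault, frames (P)
C → fault, frames (P C)
Z → fault, evict P, frames (C Z)
P → fault, evict C, frames (Z P)
H → fault, evict Z, frames (P H)
Z → fault, evict P, frames (H Z)
H → hit
Z → hit
H → hit
P → fault, evict H, frames (Z P)
Z → hit
C → fault, evict Z, frames (P C)
F → fault, evict P, frames (C F)
Z → fault, evict C, frames (F Z)
F → hit
Z → hit
C → fault, evict F, frames (Z C)
Z → hit
Hits: 7 of 18 references → 7/18 = 0.3889.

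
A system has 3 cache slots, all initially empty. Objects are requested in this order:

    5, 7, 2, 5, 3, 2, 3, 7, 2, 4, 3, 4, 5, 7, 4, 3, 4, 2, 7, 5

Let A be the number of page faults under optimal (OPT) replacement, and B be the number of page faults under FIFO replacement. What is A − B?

-3

Under OPT: F F F . F . . . . F . . F . . F . F . F → 9 faults.
Under FIFO: F F F . F . . . . F . . F F . F F F F F → 12 faults.
A − B = 9 − 12 = -3.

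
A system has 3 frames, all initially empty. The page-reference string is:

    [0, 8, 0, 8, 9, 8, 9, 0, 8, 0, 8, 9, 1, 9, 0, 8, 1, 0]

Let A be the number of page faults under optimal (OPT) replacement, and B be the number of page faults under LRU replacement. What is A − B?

Under OPT: F F . . F . . . . . . . F . . F . . → 5 faults.
Under LRU: F F . . F . . . . . . . F . F F F . → 7 faults.
A − B = 5 − 7 = -2.

-2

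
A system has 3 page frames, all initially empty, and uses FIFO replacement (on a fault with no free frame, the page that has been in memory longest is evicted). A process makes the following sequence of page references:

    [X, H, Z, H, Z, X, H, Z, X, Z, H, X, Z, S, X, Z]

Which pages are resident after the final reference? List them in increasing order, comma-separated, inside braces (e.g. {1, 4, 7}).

X -> fault, frames {X}
H -> fault, frames {X,H}
Z -> fault, frames {X,H,Z}
H -> hit
Z -> hit
X -> hit
H -> hit
Z -> hit
X -> hit
Z -> hit
H -> hit
X -> hit
Z -> hit
S -> fault, evict X, frames {H,Z,S}
X -> fault, evict H, frames {Z,S,X}
Z -> hit

{S, X, Z}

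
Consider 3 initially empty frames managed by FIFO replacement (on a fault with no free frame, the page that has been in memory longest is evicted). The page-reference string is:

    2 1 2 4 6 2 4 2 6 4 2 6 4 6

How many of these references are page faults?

5

2: fault, frames [2]
1: fault, frames [2, 1]
2: hit
4: fault, frames [2, 1, 4]
6: fault, evict 2, frames [1, 4, 6]
2: fault, evict 1, frames [4, 6, 2]
4: hit
2: hit
6: hit
4: hit
2: hit
6: hit
4: hit
6: hit
Page faults: 5.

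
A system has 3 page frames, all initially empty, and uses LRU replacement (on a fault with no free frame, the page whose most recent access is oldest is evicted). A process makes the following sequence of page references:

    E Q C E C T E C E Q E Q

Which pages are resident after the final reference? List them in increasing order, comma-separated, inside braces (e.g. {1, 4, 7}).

{C, E, Q}

E: fault, frames {E}
Q: fault, frames {E,Q}
C: fault, frames {E,Q,C}
E: hit
C: hit
T: fault, evict Q, frames {E,C,T}
E: hit
C: hit
E: hit
Q: fault, evict T, frames {C,E,Q}
E: hit
Q: hit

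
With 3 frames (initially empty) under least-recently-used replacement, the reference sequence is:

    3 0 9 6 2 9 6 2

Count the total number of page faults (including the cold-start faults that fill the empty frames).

5

3 → fault, frames [3]
0 → fault, frames [3, 0]
9 → fault, frames [3, 0, 9]
6 → fault, evict 3, frames [0, 9, 6]
2 → fault, evict 0, frames [9, 6, 2]
9 → hit
6 → hit
2 → hit
Page faults: 5.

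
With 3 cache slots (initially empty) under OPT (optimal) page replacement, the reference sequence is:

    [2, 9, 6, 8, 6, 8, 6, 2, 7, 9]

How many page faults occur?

2 -> fault, frames (2)
9 -> fault, frames (2 9)
6 -> fault, frames (2 9 6)
8 -> fault, evict 9, frames (2 6 8)
6 -> hit
8 -> hit
6 -> hit
2 -> hit
7 -> fault, evict 8, frames (2 6 7)
9 -> fault, evict 7, frames (2 6 9)
Page faults: 6.

6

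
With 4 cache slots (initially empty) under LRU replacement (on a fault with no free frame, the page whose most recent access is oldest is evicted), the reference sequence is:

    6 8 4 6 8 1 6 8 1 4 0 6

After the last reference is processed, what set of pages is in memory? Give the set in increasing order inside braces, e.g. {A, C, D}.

6 → fault, frames {6}
8 → fault, frames {6,8}
4 → fault, frames {6,8,4}
6 → hit
8 → hit
1 → fault, frames {4,6,8,1}
6 → hit
8 → hit
1 → hit
4 → hit
0 → fault, evict 6, frames {8,1,4,0}
6 → fault, evict 8, frames {1,4,0,6}

{0, 1, 4, 6}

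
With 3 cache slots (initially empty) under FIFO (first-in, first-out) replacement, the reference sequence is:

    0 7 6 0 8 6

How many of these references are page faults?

4

0 -> fault, frames {0}
7 -> fault, frames {0,7}
6 -> fault, frames {0,7,6}
0 -> hit
8 -> fault, evict 0, frames {7,6,8}
6 -> hit
Page faults: 4.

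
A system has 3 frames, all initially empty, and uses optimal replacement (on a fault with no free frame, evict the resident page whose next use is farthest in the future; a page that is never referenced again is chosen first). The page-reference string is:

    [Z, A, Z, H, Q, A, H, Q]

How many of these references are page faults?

4

Z -> fault, frames {Z}
A -> fault, frames {Z,A}
Z -> hit
H -> fault, frames {Z,A,H}
Q -> fault, evict Z, frames {A,H,Q}
A -> hit
H -> hit
Q -> hit
Page faults: 4.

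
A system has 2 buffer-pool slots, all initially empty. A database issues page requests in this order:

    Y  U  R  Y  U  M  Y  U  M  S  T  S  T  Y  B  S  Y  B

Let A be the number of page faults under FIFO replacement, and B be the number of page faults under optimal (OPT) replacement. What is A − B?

5

Under FIFO: F F F F F F F F F F F . . F F F F F → 16 faults.
Under OPT: F F F . F F . F . F F . . F F . F . → 11 faults.
A − B = 16 − 11 = 5.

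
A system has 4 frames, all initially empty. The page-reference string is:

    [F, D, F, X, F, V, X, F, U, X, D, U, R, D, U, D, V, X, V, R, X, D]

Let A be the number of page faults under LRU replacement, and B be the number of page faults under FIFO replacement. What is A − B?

1

Under LRU: F F . F . F . . F . F . F . . . F F . F . . → 10 faults.
Under FIFO: F F . F . F . . F . . . F F . . . F F . . . → 9 faults.
A − B = 10 − 9 = 1.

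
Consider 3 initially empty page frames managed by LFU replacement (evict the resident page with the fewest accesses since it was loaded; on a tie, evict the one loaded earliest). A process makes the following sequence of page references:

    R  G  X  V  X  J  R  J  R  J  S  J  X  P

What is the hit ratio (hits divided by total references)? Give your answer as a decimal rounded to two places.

0.36

R → fault, frames {R}
G → fault, frames {R,G}
X → fault, frames {R,G,X}
V → fault, evict R, frames {G,X,V}
X → hit
J → fault, evict G, frames {X,V,J}
R → fault, evict V, frames {X,J,R}
J → hit
R → hit
J → hit
S → fault, evict X, frames {J,R,S}
J → hit
X → fault, evict S, frames {J,R,X}
P → fault, evict X, frames {J,R,P}
Hits: 5 of 14 references → 5/14 = 0.3571.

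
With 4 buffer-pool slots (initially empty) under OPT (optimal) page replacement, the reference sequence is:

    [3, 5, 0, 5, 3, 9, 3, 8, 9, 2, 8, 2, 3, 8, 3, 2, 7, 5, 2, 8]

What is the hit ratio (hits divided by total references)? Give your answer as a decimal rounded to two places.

3: fault, frames [3]
5: fault, frames [3, 5]
0: fault, frames [3, 5, 0]
5: hit
3: hit
9: fault, frames [3, 5, 0, 9]
3: hit
8: fault, evict 0, frames [3, 5, 9, 8]
9: hit
2: fault, evict 9, frames [3, 5, 8, 2]
8: hit
2: hit
3: hit
8: hit
3: hit
2: hit
7: fault, evict 3, frames [5, 8, 2, 7]
5: hit
2: hit
8: hit
Hits: 13 of 20 references → 13/20 = 0.6500.

0.65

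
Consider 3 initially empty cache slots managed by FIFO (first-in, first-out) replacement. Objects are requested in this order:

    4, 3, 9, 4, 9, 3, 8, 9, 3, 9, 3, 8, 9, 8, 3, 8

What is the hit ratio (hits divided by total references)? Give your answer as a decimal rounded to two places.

4 → miss, frames [4]
3 → miss, frames [4, 3]
9 → miss, frames [4, 3, 9]
4 → hit
9 → hit
3 → hit
8 → miss, evict 4, frames [3, 9, 8]
9 → hit
3 → hit
9 → hit
3 → hit
8 → hit
9 → hit
8 → hit
3 → hit
8 → hit
Hits: 12 of 16 references → 12/16 = 0.7500.

0.75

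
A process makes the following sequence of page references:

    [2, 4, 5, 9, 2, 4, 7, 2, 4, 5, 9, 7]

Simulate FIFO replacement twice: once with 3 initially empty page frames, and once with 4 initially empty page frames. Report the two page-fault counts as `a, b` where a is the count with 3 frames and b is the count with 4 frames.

3 frames: F F F F F F F . . F F . → 9 faults.
4 frames: F F F F . . F F F F F F → 10 faults.
10 > 9: adding a frame increased faults — Belady's anomaly.

9, 10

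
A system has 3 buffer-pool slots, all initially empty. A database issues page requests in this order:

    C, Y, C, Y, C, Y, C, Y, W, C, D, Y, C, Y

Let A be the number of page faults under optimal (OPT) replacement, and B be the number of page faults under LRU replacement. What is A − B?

Under OPT: F F . . . . . . F . F . . . → 4 faults.
Under LRU: F F . . . . . . F . F F . . → 5 faults.
A − B = 4 − 5 = -1.

-1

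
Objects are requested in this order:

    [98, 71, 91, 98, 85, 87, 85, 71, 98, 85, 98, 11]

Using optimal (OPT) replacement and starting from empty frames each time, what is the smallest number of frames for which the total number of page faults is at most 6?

f=1: 12 faults
f=2: 8 faults
f=3: 7 faults
f=4: 6 faults
f=5: 6 faults
f=6: 6 faults
Smallest f with faults ≤ 6 is 4.

4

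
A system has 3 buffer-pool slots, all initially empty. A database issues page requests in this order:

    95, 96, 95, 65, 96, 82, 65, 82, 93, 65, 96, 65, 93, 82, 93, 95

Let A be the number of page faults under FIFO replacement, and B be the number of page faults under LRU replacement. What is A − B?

Under FIFO: F F . F . F . . F . F F . F F F → 10 faults.
Under LRU: F F . F . F . . F . F . . F . F → 8 faults.
A − B = 10 − 8 = 2.

2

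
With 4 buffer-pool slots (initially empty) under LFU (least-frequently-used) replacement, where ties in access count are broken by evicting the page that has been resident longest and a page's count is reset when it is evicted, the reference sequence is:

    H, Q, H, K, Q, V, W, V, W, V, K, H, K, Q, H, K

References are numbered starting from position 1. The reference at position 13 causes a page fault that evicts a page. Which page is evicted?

pos 1: H → fault, frames [H]
pos 2: Q → fault, frames [H, Q]
pos 3: H → hit
pos 4: K → fault, frames [H, Q, K]
pos 5: Q → hit
pos 6: V → fault, frames [H, Q, K, V]
pos 7: W → fault, evict K, frames [H, Q, V, W]
pos 8: V → hit
pos 9: W → hit
pos 10: V → hit
pos 11: K → fault, evict H, frames [Q, V, W, K]
pos 12: H → fault, evict K, frames [Q, V, W, H]
pos 13: K → fault, evict H, frames [Q, V, W, K]
At position 13, page H is evicted.

H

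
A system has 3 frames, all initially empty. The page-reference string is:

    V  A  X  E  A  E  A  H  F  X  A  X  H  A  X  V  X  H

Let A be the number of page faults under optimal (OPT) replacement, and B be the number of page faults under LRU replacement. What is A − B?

Under OPT: F F F F . . . F F . . . F . . F . . → 8 faults.
Under LRU: F F F F . . . F F F F . F . . F . F → 11 faults.
A − B = 8 − 11 = -3.

-3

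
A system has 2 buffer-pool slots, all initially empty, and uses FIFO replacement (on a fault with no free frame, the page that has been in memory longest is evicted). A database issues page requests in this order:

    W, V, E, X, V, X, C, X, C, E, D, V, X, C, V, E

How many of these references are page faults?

14

W: miss, frames (W)
V: miss, frames (W V)
E: miss, evict W, frames (V E)
X: miss, evict V, frames (E X)
V: miss, evict E, frames (X V)
X: hit
C: miss, evict X, frames (V C)
X: miss, evict V, frames (C X)
C: hit
E: miss, evict C, frames (X E)
D: miss, evict X, frames (E D)
V: miss, evict E, frames (D V)
X: miss, evict D, frames (V X)
C: miss, evict V, frames (X C)
V: miss, evict X, frames (C V)
E: miss, evict C, frames (V E)
Page faults: 14.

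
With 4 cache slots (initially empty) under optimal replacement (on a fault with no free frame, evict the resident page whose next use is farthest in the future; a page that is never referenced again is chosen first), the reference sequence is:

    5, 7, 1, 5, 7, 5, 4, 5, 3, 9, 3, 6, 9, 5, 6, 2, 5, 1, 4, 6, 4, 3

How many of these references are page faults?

10

5 → fault, frames (5)
7 → fault, frames (5 7)
1 → fault, frames (5 7 1)
5 → hit
7 → hit
5 → hit
4 → fault, frames (5 7 1 4)
5 → hit
3 → fault, evict 7, frames (5 1 4 3)
9 → fault, evict 4, frames (5 1 3 9)
3 → hit
6 → fault, evict 3, frames (5 1 9 6)
9 → hit
5 → hit
6 → hit
2 → fault, evict 9, frames (5 1 6 2)
5 → hit
1 → hit
4 → fault, evict 2, frames (5 1 6 4)
6 → hit
4 → hit
3 → fault, evict 4, frames (5 1 6 3)
Page faults: 10.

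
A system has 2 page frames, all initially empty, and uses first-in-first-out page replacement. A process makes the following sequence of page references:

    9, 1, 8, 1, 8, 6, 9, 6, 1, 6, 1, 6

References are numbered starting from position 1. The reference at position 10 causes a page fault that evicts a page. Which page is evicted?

pos 1: 9: miss, frames (9)
pos 2: 1: miss, frames (9 1)
pos 3: 8: miss, evict 9, frames (1 8)
pos 4: 1: hit
pos 5: 8: hit
pos 6: 6: miss, evict 1, frames (8 6)
pos 7: 9: miss, evict 8, frames (6 9)
pos 8: 6: hit
pos 9: 1: miss, evict 6, frames (9 1)
pos 10: 6: miss, evict 9, frames (1 6)
At position 10, page 9 is evicted.

9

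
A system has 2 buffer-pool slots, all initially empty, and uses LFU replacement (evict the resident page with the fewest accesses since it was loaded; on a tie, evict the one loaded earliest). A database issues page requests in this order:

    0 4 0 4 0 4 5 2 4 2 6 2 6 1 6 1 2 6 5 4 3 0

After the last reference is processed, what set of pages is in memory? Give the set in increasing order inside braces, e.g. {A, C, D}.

0 → miss, frames {0}
4 → miss, frames {0,4}
0 → hit
4 → hit
0 → hit
4 → hit
5 → miss, evict 0, frames {4,5}
2 → miss, evict 5, frames {4,2}
4 → hit
2 → hit
6 → miss, evict 2, frames {4,6}
2 → miss, evict 6, frames {4,2}
6 → miss, evict 2, frames {4,6}
1 → miss, evict 6, frames {4,1}
6 → miss, evict 1, frames {4,6}
1 → miss, evict 6, frames {4,1}
2 → miss, evict 1, frames {4,2}
6 → miss, evict 2, frames {4,6}
5 → miss, evict 6, frames {4,5}
4 → hit
3 → miss, evict 5, frames {4,3}
0 → miss, evict 3, frames {4,0}

{0, 4}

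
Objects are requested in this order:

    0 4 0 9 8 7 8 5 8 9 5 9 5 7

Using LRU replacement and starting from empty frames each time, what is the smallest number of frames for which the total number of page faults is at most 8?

f=1: 14 faults
f=2: 9 faults
f=3: 8 faults
f=4: 6 faults
f=5: 6 faults
f=6: 6 faults
Smallest f with faults ≤ 8 is 3.

3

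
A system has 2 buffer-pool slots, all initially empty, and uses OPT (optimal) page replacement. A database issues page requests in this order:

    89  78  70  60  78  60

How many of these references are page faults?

4

89 -> fault, frames [89]
78 -> fault, frames [89, 78]
70 -> fault, evict 89, frames [78, 70]
60 -> fault, evict 70, frames [78, 60]
78 -> hit
60 -> hit
Page faults: 4.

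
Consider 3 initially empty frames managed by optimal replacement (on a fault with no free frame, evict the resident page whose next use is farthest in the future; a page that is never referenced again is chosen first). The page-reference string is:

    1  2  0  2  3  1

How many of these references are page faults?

1 -> fault, frames (1)
2 -> fault, frames (1 2)
0 -> fault, frames (1 2 0)
2 -> hit
3 -> fault, evict 0, frames (1 2 3)
1 -> hit
Page faults: 4.

4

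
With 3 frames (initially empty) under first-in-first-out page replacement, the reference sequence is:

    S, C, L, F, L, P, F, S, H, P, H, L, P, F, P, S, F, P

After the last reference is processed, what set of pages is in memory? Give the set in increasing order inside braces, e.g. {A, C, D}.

S -> miss, frames [S]
C -> miss, frames [S, C]
L -> miss, frames [S, C, L]
F -> miss, evict S, frames [C, L, F]
L -> hit
P -> miss, evict C, frames [L, F, P]
F -> hit
S -> miss, evict L, frames [F, P, S]
H -> miss, evict F, frames [P, S, H]
P -> hit
H -> hit
L -> miss, evict P, frames [S, H, L]
P -> miss, evict S, frames [H, L, P]
F -> miss, evict H, frames [L, P, F]
P -> hit
S -> miss, evict L, frames [P, F, S]
F -> hit
P -> hit

{F, P, S}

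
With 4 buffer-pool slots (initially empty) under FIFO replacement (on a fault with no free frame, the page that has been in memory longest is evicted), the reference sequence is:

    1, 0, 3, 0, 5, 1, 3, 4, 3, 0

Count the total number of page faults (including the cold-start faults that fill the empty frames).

5

1 → miss, frames {1}
0 → miss, frames {1,0}
3 → miss, frames {1,0,3}
0 → hit
5 → miss, frames {1,0,3,5}
1 → hit
3 → hit
4 → miss, evict 1, frames {0,3,5,4}
3 → hit
0 → hit
Page faults: 5.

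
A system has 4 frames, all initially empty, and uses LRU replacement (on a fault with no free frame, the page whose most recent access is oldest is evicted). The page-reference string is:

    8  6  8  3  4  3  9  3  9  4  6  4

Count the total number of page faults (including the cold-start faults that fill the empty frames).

8 → miss, frames {8}
6 → miss, frames {8,6}
8 → hit
3 → miss, frames {6,8,3}
4 → miss, frames {6,8,3,4}
3 → hit
9 → miss, evict 6, frames {8,4,3,9}
3 → hit
9 → hit
4 → hit
6 → miss, evict 8, frames {3,9,4,6}
4 → hit
Page faults: 6.

6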